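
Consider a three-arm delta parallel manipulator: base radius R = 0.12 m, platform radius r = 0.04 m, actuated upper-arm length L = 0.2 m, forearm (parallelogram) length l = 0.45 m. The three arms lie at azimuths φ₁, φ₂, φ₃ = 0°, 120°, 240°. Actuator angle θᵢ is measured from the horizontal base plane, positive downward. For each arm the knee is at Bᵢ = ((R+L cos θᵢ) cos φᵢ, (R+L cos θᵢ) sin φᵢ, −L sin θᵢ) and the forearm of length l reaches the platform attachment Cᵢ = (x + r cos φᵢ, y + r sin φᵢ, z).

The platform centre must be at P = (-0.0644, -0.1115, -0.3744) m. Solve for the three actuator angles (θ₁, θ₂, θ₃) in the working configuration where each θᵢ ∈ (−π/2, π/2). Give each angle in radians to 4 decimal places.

θ₁ = 0.4364, θ₂ = 0.4363, θ₃ = -0.2620

φ1=0.0° → target in arm frame (-0.0644, -0.1115)
  e−x'=0.1444;  (l²−L²−(e−x')²−y'²−z²)/2L = -0.0274
  √(A²+B²)=0.4013;  θ1 = -1.2027+1.6391 ≈ 0.4364
arm 2 (φ=120.0°): x'=-0.0644, y'=0.1115
  A cos θ + B sin θ = C:  0.1444·cos θ + -0.3744·sin θ = -0.0274
  √(A²+B²)=0.4013;  θ2 = -1.2028+1.6391 ≈ 0.4363
φ3=240.0° → target in arm frame (0.1288, 0.0000)
  A=-0.0488, B=-0.3744, C=(l²−L²−A²−y'²−z²)/(2L)=0.0499
  γ=atan2(-0.3744,-0.0488)=-1.7003;  ψ=arccos(0.1321)=1.4383;  θ3=γ+ψ≈-0.2620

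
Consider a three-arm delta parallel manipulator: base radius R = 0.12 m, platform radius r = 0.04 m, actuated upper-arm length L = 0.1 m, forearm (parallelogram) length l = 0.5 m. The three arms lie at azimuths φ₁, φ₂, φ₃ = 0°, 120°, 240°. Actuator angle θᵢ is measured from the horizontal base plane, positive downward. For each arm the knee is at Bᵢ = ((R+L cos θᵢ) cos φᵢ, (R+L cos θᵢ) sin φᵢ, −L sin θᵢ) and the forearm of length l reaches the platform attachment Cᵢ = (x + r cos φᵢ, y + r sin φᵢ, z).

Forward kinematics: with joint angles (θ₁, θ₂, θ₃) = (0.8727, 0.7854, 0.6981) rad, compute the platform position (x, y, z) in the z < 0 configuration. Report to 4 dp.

arm 1 at φ=0.0°: (R−r)+L cos θ1 = 0.1443;  centre 1 = (0.1443, 0.0000, -0.0766)
arm 2 at φ=120.0°: (R−r)+L cos θ2 = 0.1507;  centre 2 = (-0.0754, 0.1305, -0.0707)
centre 3 = (0.1566·cos240.0°, 0.1566·sin240.0°, -0.0643) = (-0.0783, -0.1356, -0.0643)
eliminate P² terms by subtracting sphere 1 from 2 and 3
plane₁₂: -0.4393x+0.2610y+0.0118z = 0.0010
Cramer: x(z) = -0.0034+0.0409z;  y(z) = -0.0017+0.0237z
sphere 1 gives Az²+Bz+C=0 with A=1.0022, B=0.1410, C=-0.2223;  B²−4AC=0.9112;  roots -0.5466, 0.4059;  negative root z = -0.5466
x = -0.0258, y = -0.0147

(-0.0258, -0.0147, -0.5466)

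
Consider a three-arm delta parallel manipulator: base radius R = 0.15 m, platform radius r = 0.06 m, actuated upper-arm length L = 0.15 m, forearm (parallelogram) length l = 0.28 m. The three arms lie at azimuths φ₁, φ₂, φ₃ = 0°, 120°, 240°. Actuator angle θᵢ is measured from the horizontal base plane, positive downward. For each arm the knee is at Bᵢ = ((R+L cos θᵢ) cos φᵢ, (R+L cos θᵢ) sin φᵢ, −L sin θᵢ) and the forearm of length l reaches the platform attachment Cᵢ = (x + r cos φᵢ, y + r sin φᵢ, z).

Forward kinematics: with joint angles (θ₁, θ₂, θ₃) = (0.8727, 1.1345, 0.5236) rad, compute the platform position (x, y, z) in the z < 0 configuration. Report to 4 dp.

(-0.0026, -0.0761, -0.3070)

arm 1 at φ=0.0°: ρ1 = 0.1864;  S1 = (0.1864, 0.0000, -0.1149)
arm 2 at φ=120.0°: ρ2 = 0.1534;  S2 = (-0.0767, 0.1328, -0.1359)
φ3=240.0°: virtual centre (-0.1100, -0.1904, -0.0750), radius l
subtract pairs → two planes through P
[-0.5262 0.2657 -0.0421]·P = -0.0059;  [-0.5927 -0.3809 0.0798]·P = 0.0060
Cramer: x(z) = 0.0019+0.0145z;  y(z) = -0.0187+0.1870z
quadratic in z: (1.0352)z²+(0.2175)z+(-0.0308)=0, √Δ=0.4180 → z ∈ {-0.3070, 0.0969}; z = -0.3070 (taking z<0)
x = -0.0026, y = -0.0761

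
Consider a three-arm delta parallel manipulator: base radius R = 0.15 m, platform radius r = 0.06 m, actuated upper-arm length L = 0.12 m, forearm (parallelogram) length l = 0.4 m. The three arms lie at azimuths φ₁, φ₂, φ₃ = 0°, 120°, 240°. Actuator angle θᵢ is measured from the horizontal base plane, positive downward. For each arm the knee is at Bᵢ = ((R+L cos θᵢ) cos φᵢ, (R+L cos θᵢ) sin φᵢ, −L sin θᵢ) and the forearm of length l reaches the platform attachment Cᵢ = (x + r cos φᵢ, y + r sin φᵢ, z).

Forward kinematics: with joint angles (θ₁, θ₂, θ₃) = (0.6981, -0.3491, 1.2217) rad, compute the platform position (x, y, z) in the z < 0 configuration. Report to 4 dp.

(-0.0254, 0.2057, -0.3505)

φ1=0.0°: virtual centre (0.1819, 0.0000, -0.0771), radius l
φ2=120.0°: virtual centre (-0.1014, 0.1756, 0.0410), radius l
centre 3 = (0.1310·cos240.0°, 0.1310·sin240.0°, -0.1128) = (-0.0655, -0.1135, -0.1128)
subtract pairs → two planes through P
linear system: -0.5666x+0.3512y = 0.0038−0.2364z; -0.4949x+-0.2270y = -0.0092−-0.0713z
det = 0.3024;  x = 0.0078+0.0946z,  y = 0.0233+-0.5203z
into |P−centre ₁|² = l²: 1.2797z² + 0.0971z + -0.1232 = 0;  Δ = 0.6400;  z = -0.3505 or 0.2747 → z<0 root = -0.3505
x = -0.0254, y = 0.2057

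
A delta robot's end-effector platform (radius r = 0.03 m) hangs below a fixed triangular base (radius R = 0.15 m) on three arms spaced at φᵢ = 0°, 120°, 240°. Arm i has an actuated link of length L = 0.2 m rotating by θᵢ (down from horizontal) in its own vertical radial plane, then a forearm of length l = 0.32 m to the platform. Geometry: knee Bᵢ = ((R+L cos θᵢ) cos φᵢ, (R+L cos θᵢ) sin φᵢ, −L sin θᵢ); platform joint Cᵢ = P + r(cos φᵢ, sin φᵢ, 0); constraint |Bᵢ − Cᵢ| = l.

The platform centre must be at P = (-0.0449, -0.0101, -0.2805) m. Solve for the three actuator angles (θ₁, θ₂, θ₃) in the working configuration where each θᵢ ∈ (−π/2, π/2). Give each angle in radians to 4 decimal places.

rotate P by −φ1: (-0.0449, -0.0101, -0.2805)
  e−x'=0.1649;  (l²−L²−(e−x')²−y'²−z²)/2L = -0.1089
  √(A²+B²)=0.3254;  θ1 = -1.0393+1.9122 ≈ 0.8728
rotate P by −φ2: (0.0137, 0.0439, -0.2805)
  A=0.1063, B=-0.2805, C=(l²−L²−A²−y'²−z²)/(2L)=-0.0738
  γ=atan2(-0.2805,0.1063)=-1.2086;  ψ=arccos(-0.2459)=1.8193;  θ2=γ+ψ≈0.6107
arm 3 (φ=240.0°): x'=0.0312, y'=-0.0338
  A cos θ + B sin θ = C:  0.0888·cos θ + -0.2805·sin θ = -0.0633
  θ3 = atan2(B,A) + arccos(C/0.2942) = 0.5234

θ₁ = 0.8728, θ₂ = 0.6107, θ₃ = 0.5234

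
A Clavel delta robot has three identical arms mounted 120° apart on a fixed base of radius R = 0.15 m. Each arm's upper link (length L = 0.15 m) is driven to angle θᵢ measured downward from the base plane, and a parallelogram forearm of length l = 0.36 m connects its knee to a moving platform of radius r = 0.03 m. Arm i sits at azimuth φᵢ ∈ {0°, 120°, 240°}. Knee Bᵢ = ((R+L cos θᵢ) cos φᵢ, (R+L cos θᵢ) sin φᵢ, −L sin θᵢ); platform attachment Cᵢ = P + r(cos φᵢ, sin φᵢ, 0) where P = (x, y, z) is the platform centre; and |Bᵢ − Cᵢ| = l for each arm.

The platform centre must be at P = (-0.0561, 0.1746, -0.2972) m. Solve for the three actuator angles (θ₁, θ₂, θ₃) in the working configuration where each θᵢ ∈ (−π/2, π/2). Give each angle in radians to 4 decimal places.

arm 1 (φ=0.0°): x'=-0.0561, y'=0.1746
  A cos θ + B sin θ = C:  0.1761·cos θ + -0.2972·sin θ = -0.1424
  √(A²+B²)=0.3455;  θ1 = -1.0359+1.9957 ≈ 0.9598
arm 2 (φ=120.0°): x'=0.1793, y'=-0.0387
  A cos θ + B sin θ = C:  -0.0593·cos θ + -0.2972·sin θ = 0.0459
  θ2 = atan2(B,A) + arccos(C/0.3031) = -0.3488
arm 3 (φ=240.0°): x'=-0.1232, y'=-0.1359
  A=0.2432, B=-0.2972, C=(l²−L²−A²−y'²−z²)/(2L)=-0.1961
  θ3 = atan2(B,A) + arccos(C/0.3840) = 1.2216

θ₁ = 0.9598, θ₂ = -0.3488, θ₃ = 1.2216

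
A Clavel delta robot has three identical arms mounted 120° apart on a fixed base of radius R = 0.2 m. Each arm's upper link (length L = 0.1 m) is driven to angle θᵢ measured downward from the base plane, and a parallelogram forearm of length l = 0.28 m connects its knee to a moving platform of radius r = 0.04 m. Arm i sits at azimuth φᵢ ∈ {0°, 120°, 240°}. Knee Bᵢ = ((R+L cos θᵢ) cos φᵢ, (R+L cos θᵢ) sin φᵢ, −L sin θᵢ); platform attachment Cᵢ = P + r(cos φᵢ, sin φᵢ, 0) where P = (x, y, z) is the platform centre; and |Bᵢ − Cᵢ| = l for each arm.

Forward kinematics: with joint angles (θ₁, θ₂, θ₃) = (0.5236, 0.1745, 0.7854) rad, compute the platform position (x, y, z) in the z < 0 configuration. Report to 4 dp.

(-0.0009, 0.0327, -0.1767)

φ1=0.0°: virtual centre (0.2466, 0.0000, -0.0500), radius l
S2 = (0.2585·cos120.0°, 0.2585·sin120.0°, -0.0174) = (-0.1292, 0.2239, -0.0174)
S3 = (0.2307·cos240.0°, 0.2307·sin240.0°, -0.0707) = (-0.1154, -0.1998, -0.0707)
eliminate P² terms by subtracting sphere 1 from 2 and 3
linear system: -0.7517x+0.4477y = 0.0038−0.0653z; -0.7239x+-0.3996y = -0.0051−-0.0414z
det = 0.6245;  x = 0.0012+0.0121z,  y = 0.0105+-0.1255z
into |P−S₁|² = l²: 1.0159z² + 0.0914z + -0.0156 = 0;  Δ = 0.0716;  z = -0.1767 or 0.0867 → z<0 root = -0.1767
x = -0.0009, y = 0.0327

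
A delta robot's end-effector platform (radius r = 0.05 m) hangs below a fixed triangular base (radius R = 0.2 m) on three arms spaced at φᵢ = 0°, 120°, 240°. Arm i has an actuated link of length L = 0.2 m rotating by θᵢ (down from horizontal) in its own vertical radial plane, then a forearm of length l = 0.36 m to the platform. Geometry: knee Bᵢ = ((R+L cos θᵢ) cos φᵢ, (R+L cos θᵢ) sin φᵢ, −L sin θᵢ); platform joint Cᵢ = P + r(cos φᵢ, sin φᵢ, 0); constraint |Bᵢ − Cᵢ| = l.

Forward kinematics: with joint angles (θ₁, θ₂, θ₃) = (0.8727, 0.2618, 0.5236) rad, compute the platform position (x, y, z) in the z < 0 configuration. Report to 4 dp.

(-0.0635, 0.0260, -0.2624)

arm 1 at φ=0.0°: ρ1 = 0.2786;  S1 = (0.2786, 0.0000, -0.1532)
φ2=120.0°: virtual centre (-0.1716, 0.2972, -0.0518), radius l
arm 3 at φ=240.0°: ρ3 = 0.3232;  S3 = (-0.1616, -0.2799, -0.1000)
|S₂|²−|S₁|² = 0.0194;  |S₃|²−|S₁|² = 0.0134
[-0.9003 0.5944 0.2029]·P = 0.0194;  [-0.8803 -0.5598 0.1064]·P = 0.0134
Cramer: x(z) = -0.0183+0.1722z;  y(z) = 0.0049-0.0806z
into |P−S₁|² = l²: 1.0361z² + 0.2034z + -0.0180 = 0;  Δ = 0.1159;  z = -0.2624 or 0.0661 → z<0 root = -0.2624
x = -0.0635, y = 0.0260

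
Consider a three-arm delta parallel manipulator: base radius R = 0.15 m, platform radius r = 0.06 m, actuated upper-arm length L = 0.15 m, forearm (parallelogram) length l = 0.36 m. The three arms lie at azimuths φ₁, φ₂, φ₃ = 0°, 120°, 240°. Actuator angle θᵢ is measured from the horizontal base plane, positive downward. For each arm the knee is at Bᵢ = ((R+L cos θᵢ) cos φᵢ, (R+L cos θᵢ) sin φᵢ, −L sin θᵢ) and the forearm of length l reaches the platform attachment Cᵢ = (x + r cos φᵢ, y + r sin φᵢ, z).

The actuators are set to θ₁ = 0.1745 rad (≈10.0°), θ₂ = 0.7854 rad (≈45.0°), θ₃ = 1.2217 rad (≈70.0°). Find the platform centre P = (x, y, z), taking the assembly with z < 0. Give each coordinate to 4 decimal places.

(0.1346, 0.0728, -0.3632)

O1 = (0.2377·cos0.0°, 0.2377·sin0.0°, -0.0260) = (0.2377, 0.0000, -0.0260)
φ2=120.0°: virtual centre (-0.0980, 0.1698, -0.1061), radius l
φ3=240.0°: virtual centre (-0.0707, -0.1224, -0.1410), radius l
subtract pairs → two planes through P
[-0.6715 0.3396 -0.1600]·P = -0.0075;  [-0.6168 -0.2448 -0.2298]·P = -0.0174
Cramer: x(z) = 0.0207-0.3136z;  y(z) = 0.0188-0.1488z
quadratic in z: (1.1205)z²+(0.1826)z+(-0.0815)=0, √Δ=0.6312 → z ∈ {-0.3632, 0.2002}; z = -0.3632 (taking z<0)
x = 0.1346, y = 0.0728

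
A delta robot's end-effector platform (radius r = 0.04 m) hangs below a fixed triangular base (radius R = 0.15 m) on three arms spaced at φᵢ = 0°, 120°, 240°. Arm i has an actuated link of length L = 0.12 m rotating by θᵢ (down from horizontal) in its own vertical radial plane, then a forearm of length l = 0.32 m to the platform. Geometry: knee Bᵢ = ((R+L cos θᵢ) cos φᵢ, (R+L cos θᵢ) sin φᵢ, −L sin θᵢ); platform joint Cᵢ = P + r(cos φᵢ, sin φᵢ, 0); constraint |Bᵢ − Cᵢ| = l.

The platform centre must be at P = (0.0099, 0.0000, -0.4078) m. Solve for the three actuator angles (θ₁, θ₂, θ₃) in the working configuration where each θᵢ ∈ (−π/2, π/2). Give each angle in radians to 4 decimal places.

arm 1 (φ=0.0°): x'=0.0099, y'=0.0000
  e−x'=0.1001;  (l²−L²−(e−x')²−y'²−z²)/2L = -0.3680
  θ1 = atan2(B,A) + arccos(C/0.4199) = 1.3090
rotate P by −φ2: (-0.0049, -0.0086, -0.4078)
  e−x'=0.1149;  (l²−L²−(e−x')²−y'²−z²)/2L = -0.3816
  θ2 = atan2(B,A) + arccos(C/0.4237) = 1.3961
arm 3 (φ=240.0°): x'=-0.0050, y'=0.0086
  A cos θ + B sin θ = C:  0.1149·cos θ + -0.4078·sin θ = -0.3816
  γ=atan2(-0.4078,0.1149)=-1.2960;  ψ=arccos(-0.9007)=2.6922;  θ3=γ+ψ≈1.3961

θ₁ = 1.3090, θ₂ = 1.3961, θ₃ = 1.3961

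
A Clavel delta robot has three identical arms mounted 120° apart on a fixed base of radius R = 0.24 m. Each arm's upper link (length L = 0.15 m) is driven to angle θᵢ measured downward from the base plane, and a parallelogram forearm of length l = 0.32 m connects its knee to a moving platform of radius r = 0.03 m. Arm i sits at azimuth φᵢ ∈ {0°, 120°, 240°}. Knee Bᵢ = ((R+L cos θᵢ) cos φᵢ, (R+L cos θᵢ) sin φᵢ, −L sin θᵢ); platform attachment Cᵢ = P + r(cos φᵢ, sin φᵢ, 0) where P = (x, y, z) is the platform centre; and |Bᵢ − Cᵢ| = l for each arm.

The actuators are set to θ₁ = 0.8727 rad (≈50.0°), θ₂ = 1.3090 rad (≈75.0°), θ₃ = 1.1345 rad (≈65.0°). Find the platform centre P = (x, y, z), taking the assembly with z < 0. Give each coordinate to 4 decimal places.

(0.0391, -0.0182, -0.2899)

arm 1 at φ=0.0°: (R−r)+L cos θ1 = 0.3064;  S1 = (0.3064, 0.0000, -0.1149)
S2 = (0.2488·cos120.0°, 0.2488·sin120.0°, -0.1449) = (-0.1244, 0.2155, -0.1449)
arm 3 at φ=240.0°: (R−r)+L cos θ3 = 0.2734;  S3 = (-0.1367, -0.2368, -0.1359)
|S₂|²−|S₁|² = -0.0242;  |S₃|²−|S₁|² = -0.0139
[-0.8617 0.4310 -0.0600]·P = -0.0242;  [-0.8862 -0.4735 -0.0421]·P = -0.0139
Cramer: x(z) = 0.0221-0.0589z;  y(z) = -0.0120+0.0214z
into |P−S₁|² = l²: 1.0039z² + 0.2628z + -0.0082 = 0;  Δ = 0.1020;  z = -0.2899 or 0.0282 → z<0 root = -0.2899
x = 0.0391, y = -0.0182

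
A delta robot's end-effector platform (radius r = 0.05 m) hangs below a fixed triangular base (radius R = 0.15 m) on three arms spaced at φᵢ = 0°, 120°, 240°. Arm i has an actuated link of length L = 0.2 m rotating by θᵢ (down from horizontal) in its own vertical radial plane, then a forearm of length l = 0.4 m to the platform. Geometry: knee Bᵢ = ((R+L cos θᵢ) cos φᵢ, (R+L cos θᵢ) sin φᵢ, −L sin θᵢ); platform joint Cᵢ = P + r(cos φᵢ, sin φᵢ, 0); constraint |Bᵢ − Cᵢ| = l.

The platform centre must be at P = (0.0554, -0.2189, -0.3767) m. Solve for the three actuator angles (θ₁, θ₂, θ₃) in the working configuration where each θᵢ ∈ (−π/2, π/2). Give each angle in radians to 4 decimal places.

arm 1 (φ=0.0°): x'=0.0554, y'=-0.2189
  e−x'=0.0446;  (l²−L²−(e−x')²−y'²−z²)/2L = -0.1795
  θ1 = atan2(B,A) + arccos(C/0.3793) = 0.6108
arm 2 (φ=120.0°): x'=-0.2173, y'=0.0615
  A cos θ + B sin θ = C:  0.3173·cos θ + -0.3767·sin θ = -0.3159
  γ=atan2(-0.3767,0.3173)=-0.8708;  ψ=arccos(-0.6413)=2.2670;  θ2=γ+ψ≈1.3962
arm 3 (φ=240.0°): x'=0.1619, y'=0.1574
  A=-0.0619, B=-0.3767, C=(l²−L²−A²−y'²−z²)/(2L)=-0.1263
  θ3 = atan2(B,A) + arccos(C/0.3817) = 0.1744

θ₁ = 0.6108, θ₂ = 1.3962, θ₃ = 0.1744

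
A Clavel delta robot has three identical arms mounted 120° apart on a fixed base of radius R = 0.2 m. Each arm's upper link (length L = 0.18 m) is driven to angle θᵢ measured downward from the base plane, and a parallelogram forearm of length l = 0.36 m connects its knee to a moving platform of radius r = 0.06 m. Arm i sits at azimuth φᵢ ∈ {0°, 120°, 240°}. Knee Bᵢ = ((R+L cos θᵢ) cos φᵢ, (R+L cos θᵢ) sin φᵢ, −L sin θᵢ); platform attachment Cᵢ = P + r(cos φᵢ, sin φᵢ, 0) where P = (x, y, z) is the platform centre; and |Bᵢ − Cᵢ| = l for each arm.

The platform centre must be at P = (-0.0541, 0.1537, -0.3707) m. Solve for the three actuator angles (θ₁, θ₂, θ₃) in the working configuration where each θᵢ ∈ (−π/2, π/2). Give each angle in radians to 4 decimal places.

θ₁ = 1.2218, θ₂ = 0.2616, θ₃ = 1.3965

φ1=0.0° → target in arm frame (-0.0541, 0.1537)
  e−x'=0.1941;  (l²−L²−(e−x')²−y'²−z²)/2L = -0.2820
  γ=atan2(-0.3707,0.1941)=-1.0884;  ψ=arccos(-0.6739)=2.3103;  θ1=γ+ψ≈1.2218
rotate P by −φ2: (0.1602, -0.0300, -0.3707)
  e−x'=-0.0202;  (l²−L²−(e−x')²−y'²−z²)/2L = -0.1153
  γ=atan2(-0.3707,-0.0202)=-1.6251;  ψ=arccos(-0.3107)=1.8867;  θ2=γ+ψ≈0.2616
arm 3 (φ=240.0°): x'=-0.1061, y'=-0.1237
  A=0.2461, B=-0.3707, C=(l²−L²−A²−y'²−z²)/(2L)=-0.3224
  γ=atan2(-0.3707,0.2461)=-0.9848;  ψ=arccos(-0.7246)=2.3813;  θ3=γ+ψ≈1.3965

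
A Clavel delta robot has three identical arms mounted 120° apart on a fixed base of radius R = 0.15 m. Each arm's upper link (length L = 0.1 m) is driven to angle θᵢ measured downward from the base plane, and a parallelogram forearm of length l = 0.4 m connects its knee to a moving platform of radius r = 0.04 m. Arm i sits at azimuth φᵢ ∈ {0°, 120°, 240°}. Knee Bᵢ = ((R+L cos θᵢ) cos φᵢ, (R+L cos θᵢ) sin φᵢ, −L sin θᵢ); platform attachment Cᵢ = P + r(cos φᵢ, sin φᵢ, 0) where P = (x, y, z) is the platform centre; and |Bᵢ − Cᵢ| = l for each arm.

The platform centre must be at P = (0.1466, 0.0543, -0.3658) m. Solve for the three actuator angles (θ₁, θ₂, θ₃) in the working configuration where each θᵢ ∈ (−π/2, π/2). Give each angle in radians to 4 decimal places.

θ₁ = -0.2623, θ₂ = 0.6979, θ₃ = 1.1342

φ1=0.0° → target in arm frame (0.1466, 0.0543)
  A cos θ + B sin θ = C:  -0.0366·cos θ + -0.3658·sin θ = 0.0595
  √(A²+B²)=0.3676;  θ1 = -1.6705+1.4082 ≈ -0.2623
rotate P by −φ2: (-0.0263, -0.1541, -0.3658)
  A cos θ + B sin θ = C:  0.1363·cos θ + -0.3658·sin θ = -0.1307
  √(A²+B²)=0.3904;  θ2 = -1.2142+1.9121 ≈ 0.6979
arm 3 (φ=240.0°): x'=-0.1203, y'=0.0998
  A cos θ + B sin θ = C:  0.2303·cos θ + -0.3658·sin θ = -0.2341
  γ=atan2(-0.3658,0.2303)=-1.0089;  ψ=arccos(-0.5416)=2.1431;  θ3=γ+ψ≈1.1342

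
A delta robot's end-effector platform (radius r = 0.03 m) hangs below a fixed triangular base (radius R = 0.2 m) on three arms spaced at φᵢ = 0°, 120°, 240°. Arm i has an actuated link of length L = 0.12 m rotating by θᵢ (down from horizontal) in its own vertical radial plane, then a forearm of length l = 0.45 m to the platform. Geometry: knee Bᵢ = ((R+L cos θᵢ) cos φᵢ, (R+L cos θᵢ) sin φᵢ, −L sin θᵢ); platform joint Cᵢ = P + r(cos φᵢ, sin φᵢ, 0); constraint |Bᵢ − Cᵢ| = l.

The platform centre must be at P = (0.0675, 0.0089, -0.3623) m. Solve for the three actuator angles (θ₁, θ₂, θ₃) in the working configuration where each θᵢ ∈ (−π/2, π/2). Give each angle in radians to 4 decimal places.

φ1=0.0° → target in arm frame (0.0675, 0.0089)
  A cos θ + B sin θ = C:  0.1025·cos θ + -0.3623·sin θ = 0.1927
  √(A²+B²)=0.3765;  θ1 = -1.2951+1.0335 ≈ -0.2616
rotate P by −φ2: (-0.0260, -0.0629, -0.3623)
  e−x'=0.1960;  (l²−L²−(e−x')²−y'²−z²)/2L = 0.0602
  θ2 = atan2(B,A) + arccos(C/0.4119) = 0.3493
φ3=240.0° → target in arm frame (-0.0415, 0.0540)
  e−x'=0.2115;  (l²−L²−(e−x')²−y'²−z²)/2L = 0.0384
  γ=atan2(-0.3623,0.2115)=-1.0425;  ψ=arccos(0.0915)=1.4792;  θ3=γ+ψ≈0.4367

θ₁ = -0.2616, θ₂ = 0.3493, θ₃ = 0.4367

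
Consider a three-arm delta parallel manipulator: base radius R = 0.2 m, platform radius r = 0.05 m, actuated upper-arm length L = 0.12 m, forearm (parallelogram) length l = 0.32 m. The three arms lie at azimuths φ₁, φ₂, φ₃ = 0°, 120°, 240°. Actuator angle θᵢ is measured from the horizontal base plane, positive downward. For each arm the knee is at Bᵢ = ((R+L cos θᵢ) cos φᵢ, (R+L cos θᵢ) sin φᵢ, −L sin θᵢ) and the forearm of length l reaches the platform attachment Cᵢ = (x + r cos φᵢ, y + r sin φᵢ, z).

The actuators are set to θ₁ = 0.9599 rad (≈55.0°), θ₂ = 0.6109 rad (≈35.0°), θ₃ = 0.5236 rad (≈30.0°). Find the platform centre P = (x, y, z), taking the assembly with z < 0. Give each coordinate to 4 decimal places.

(-0.0419, -0.0074, -0.2837)

φ1=0.0°: virtual centre (0.2188, 0.0000, -0.0983), radius l
arm 2 at φ=120.0°: (R−r)+L cos θ2 = 0.2483;  S2 = (-0.1241, 0.2150, -0.0688)
φ3=240.0°: virtual centre (-0.1270, -0.2199, -0.0600), radius l
|S₂|²−|S₁|² = 0.0088;  |S₃|²−|S₁|² = 0.0105
[-0.6860 0.4301 0.0589]·P = 0.0088;  [-0.6916 -0.4398 0.0766]·P = 0.0105
Cramer: x(z) = -0.0140+0.0982z;  y(z) = -0.0018+0.0197z
quadratic in z: (1.0100)z²+(0.1508)z+(-0.0385)=0, √Δ=0.4222 → z ∈ {-0.2837, 0.1344}; z = -0.2837 (taking z<0)
x = -0.0419, y = -0.0074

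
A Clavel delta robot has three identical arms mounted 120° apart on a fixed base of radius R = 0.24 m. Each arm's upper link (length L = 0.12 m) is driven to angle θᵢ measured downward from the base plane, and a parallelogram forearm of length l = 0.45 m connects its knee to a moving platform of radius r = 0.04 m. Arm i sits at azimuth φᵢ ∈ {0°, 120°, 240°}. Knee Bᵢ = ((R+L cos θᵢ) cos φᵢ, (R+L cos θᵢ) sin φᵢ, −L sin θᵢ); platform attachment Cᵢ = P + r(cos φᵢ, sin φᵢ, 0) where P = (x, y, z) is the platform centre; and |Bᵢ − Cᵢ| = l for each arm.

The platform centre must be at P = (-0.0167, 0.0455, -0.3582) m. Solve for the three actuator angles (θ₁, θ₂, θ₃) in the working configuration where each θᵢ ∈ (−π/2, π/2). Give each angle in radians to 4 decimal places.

rotate P by −φ1: (-0.0167, 0.0455, -0.3582)
  A cos θ + B sin θ = C:  0.2167·cos θ + -0.3582·sin θ = 0.0448
  θ1 = atan2(B,A) + arccos(C/0.4186) = 0.4367
arm 2 (φ=120.0°): x'=0.0478, y'=-0.0083
  A cos θ + B sin θ = C:  0.1522·cos θ + -0.3582·sin θ = 0.1523
  θ2 = atan2(B,A) + arccos(C/0.3892) = -0.0001
arm 3 (φ=240.0°): x'=-0.0311, y'=-0.0372
  A cos θ + B sin θ = C:  0.2311·cos θ + -0.3582·sin θ = 0.0209
  √(A²+B²)=0.4263;  θ3 = -0.9979+1.5217 ≈ 0.5238

θ₁ = 0.4367, θ₂ = -0.0001, θ₃ = 0.5238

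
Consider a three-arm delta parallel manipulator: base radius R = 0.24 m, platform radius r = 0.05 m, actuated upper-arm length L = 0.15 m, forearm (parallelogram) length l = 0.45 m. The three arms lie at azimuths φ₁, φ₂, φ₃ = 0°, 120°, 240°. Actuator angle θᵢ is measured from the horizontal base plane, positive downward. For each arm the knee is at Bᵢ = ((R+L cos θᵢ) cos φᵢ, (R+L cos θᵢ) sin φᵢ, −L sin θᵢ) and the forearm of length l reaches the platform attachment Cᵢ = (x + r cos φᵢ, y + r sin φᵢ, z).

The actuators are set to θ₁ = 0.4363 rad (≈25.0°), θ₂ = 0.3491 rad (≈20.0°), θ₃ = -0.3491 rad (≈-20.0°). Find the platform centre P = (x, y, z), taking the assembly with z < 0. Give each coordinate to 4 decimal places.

φ1=0.0°: virtual centre (0.3259, 0.0000, -0.0634), radius l
O2 = (0.3310·cos120.0°, 0.3310·sin120.0°, -0.0513) = (-0.1655, 0.2866, -0.0513)
O3 = (0.3310·cos240.0°, 0.3310·sin240.0°, 0.0513) = (-0.1655, -0.2866, 0.0513)
eliminate P² terms by subtracting sphere 1 from 2 and 3
plane₁₂: -0.9828x+0.5732y+0.0242z = 0.0019
Cramer: x(z) = -0.0019+0.1290z;  y(z) = 0.0000+0.1790z
quadratic in z: (1.0487)z²+(0.0422)z+(-0.0910)=0, √Δ=0.6192 → z ∈ {-0.3153, 0.2751}; z = -0.3153 (taking z<0)
x = -0.0426, y = -0.0564

(-0.0426, -0.0564, -0.3153)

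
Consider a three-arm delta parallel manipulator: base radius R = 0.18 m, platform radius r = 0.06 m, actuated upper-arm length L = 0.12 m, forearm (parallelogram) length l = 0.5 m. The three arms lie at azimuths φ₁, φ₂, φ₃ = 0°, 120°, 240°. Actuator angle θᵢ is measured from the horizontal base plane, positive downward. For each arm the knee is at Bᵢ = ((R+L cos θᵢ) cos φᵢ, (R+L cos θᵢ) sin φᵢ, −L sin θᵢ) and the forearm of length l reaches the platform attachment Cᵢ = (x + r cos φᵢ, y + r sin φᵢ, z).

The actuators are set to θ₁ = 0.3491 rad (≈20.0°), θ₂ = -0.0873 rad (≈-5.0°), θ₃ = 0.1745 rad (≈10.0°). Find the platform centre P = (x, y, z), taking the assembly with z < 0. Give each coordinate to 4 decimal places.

(-0.0482, 0.0346, -0.4532)

φ1=0.0°: virtual centre (0.2328, 0.0000, -0.0410), radius l
centre 2 = (0.2395·cos120.0°, 0.2395·sin120.0°, 0.0105) = (-0.1198, 0.2075, 0.0105)
centre 3 = (0.2382·cos240.0°, 0.2382·sin240.0°, -0.0208) = (-0.1191, -0.2063, -0.0208)
|centre ₂|²−|centre ₁|² = 0.0016;  |centre ₃|²−|centre ₁|² = 0.0013
plane₁₂: -0.7051x+0.4149y+0.1030z = 0.0016
det = 0.5828;  x = -0.0021+0.1017z,  y = 0.0004+-0.0755z
sphere 1 gives Az²+Bz+C=0 with A=1.0160, B=0.0343, C=-0.1932;  B²−4AC=0.7862;  roots -0.4532, 0.4195;  negative root z = -0.4532
x = -0.0482, y = 0.0346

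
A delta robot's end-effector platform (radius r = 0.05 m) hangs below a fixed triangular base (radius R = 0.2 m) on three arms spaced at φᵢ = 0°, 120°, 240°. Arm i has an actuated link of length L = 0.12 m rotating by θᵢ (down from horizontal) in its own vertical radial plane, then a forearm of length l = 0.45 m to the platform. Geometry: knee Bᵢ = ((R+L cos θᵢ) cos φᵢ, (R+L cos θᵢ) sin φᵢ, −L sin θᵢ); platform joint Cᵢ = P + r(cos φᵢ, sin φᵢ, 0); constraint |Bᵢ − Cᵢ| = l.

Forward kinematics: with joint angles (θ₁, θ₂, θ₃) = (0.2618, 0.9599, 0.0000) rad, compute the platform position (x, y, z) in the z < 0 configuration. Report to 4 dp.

arm 1 at φ=0.0°: e+L cos θ1 = 0.2659;  S1 = (0.2659, 0.0000, -0.0311)
φ2=120.0°: virtual centre (-0.1094, 0.1895, -0.0983), radius l
S3 = (0.2700·cos240.0°, 0.2700·sin240.0°, 0.0000) = (-0.1350, -0.2338, 0.0000)
|S₂|²−|S₁|² = -0.0141;  |S₃|²−|S₁|² = 0.0012
linear system: -0.7507x+0.3790y = -0.0141−-0.1345z; -0.8018x+-0.4677y = 0.0012−0.0621z
det = 0.6550;  x = 0.0094+-0.0601z,  y = -0.0187+0.2358z
into |P−S₁|² = l²: 1.0592z² + 0.0841z + -0.1354 = 0;  Δ = 0.5806;  z = -0.3994 or 0.3200 → z<0 root = -0.3994
x = 0.0334, y = -0.1129

(0.0334, -0.1129, -0.3994)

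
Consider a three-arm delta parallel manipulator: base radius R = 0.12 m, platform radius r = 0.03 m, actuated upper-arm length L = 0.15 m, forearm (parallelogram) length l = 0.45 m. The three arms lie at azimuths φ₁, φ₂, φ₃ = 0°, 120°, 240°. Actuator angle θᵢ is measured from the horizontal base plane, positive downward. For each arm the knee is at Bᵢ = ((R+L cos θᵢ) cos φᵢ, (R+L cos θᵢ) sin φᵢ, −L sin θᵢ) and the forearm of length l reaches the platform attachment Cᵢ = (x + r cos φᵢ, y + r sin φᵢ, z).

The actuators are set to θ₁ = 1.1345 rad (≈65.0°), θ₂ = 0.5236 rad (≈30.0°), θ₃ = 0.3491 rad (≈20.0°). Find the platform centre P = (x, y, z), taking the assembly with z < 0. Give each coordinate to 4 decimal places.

(-0.1513, -0.0287, -0.4659)

arm 1 at φ=0.0°: (R−r)+L cos θ1 = 0.1534;  S1 = (0.1534, 0.0000, -0.1359)
φ2=120.0°: virtual centre (-0.1100, 0.1904, -0.0750), radius l
S3 = (0.2310·cos240.0°, 0.2310·sin240.0°, -0.0513) = (-0.1155, -0.2000, -0.0513)
subtract pairs → two planes through P
linear system: -0.5267x+0.3809y = 0.0120−0.1219z; -0.5377x+-0.4000y = 0.0140−0.1693z
Cramer: x(z) = -0.0243+0.2725z;  y(z) = -0.0022+0.0568z
quadratic in z: (1.0775)z²+(0.1748)z+(-0.1524)=0, √Δ=0.8292 → z ∈ {-0.4659, 0.3037}; z = -0.4659 (taking z<0)
x = -0.1513, y = -0.0287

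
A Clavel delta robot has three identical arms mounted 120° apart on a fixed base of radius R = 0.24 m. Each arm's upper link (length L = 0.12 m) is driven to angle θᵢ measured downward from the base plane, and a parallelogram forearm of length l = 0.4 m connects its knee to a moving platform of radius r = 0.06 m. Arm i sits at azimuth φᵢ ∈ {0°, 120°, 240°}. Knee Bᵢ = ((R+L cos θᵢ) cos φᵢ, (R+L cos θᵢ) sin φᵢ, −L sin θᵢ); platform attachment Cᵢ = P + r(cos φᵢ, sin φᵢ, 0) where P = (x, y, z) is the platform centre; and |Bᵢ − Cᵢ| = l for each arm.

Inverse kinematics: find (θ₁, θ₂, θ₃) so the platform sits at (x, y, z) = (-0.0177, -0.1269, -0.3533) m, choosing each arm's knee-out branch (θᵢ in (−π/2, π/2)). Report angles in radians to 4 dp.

θ₁ = 0.8722, θ₂ = 1.3087, θ₃ = -0.0001

arm 1 (φ=0.0°): x'=-0.0177, y'=-0.1269
  A=0.1977, B=-0.3533, C=(l²−L²−A²−y'²−z²)/(2L)=-0.1434
  θ1 = atan2(B,A) + arccos(C/0.4049) = 0.8722
rotate P by −φ2: (-0.1010, 0.0788, -0.3533)
  A=0.2810, B=-0.3533, C=(l²−L²−A²−y'²−z²)/(2L)=-0.2684
  θ2 = atan2(B,A) + arccos(C/0.4515) = 1.3087
arm 3 (φ=240.0°): x'=0.1187, y'=0.0481
  e−x'=0.0613;  (l²−L²−(e−x')²−y'²−z²)/2L = 0.0613
  √(A²+B²)=0.3586;  θ3 = -1.3991+1.3990 ≈ -0.0001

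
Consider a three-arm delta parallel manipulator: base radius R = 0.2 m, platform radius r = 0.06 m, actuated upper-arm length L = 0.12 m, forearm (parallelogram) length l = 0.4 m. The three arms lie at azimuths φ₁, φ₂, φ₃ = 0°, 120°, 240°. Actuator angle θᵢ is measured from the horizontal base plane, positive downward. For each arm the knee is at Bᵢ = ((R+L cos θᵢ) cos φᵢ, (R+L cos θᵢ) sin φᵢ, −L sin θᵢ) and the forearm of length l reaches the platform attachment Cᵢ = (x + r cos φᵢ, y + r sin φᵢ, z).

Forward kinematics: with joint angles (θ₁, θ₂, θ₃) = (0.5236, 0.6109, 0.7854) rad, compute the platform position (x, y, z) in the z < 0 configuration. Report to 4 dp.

(0.0236, 0.0208, -0.3932)

arm 1 at φ=0.0°: ρ1 = 0.2439;  O1 = (0.2439, 0.0000, -0.0600)
φ2=120.0°: virtual centre (-0.1191, 0.2064, -0.0688), radius l
arm 3 at φ=240.0°: ρ3 = 0.2249;  O3 = (-0.1124, -0.1947, -0.0849)
eliminate P² terms by subtracting sphere 1 from 2 and 3
linear system: -0.7261x+0.4127y = -0.0016−-0.0177z; -0.7127x+-0.3895y = -0.0053−-0.0497z
det = 0.5770;  x = 0.0049+-0.0475z,  y = 0.0048+-0.0407z
into |P−O₁|² = l²: 1.0039z² + 0.1423z + -0.0992 = 0;  Δ = 0.4188;  z = -0.3932 or 0.2514 → z<0 root = -0.3932
x = 0.0236, y = 0.0208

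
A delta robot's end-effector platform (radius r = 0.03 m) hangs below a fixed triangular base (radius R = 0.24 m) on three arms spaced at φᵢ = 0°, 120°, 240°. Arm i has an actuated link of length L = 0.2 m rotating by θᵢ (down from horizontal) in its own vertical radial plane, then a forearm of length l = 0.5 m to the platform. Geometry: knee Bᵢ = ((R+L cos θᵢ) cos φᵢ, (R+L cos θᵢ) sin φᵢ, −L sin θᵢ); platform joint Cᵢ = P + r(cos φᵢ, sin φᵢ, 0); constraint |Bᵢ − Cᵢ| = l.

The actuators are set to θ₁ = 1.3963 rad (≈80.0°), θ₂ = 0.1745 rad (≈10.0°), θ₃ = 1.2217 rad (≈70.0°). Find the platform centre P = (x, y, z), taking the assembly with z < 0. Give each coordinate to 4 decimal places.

(-0.1290, 0.1578, -0.4892)

centre 1 = (0.2447·cos0.0°, 0.2447·sin0.0°, -0.1970) = (0.2447, 0.0000, -0.1970)
centre 2 = (0.4070·cos120.0°, 0.4070·sin120.0°, -0.0347) = (-0.2035, 0.3524, -0.0347)
arm 3 at φ=240.0°: e+L cos θ3 = 0.2784;  centre 3 = (-0.1392, -0.2411, -0.1879)
|centre ₂|²−|centre ₁|² = 0.0681;  |centre ₃|²−|centre ₁|² = 0.0141
plane₁₂: -0.8964x+0.7049y+0.3245z = 0.0681
det = 0.9735;  x = -0.0440+0.1738z,  y = 0.0407+-0.2393z
into |P−centre ₁|² = l²: 1.0875z² + 0.2741z + -0.1262 = 0;  Δ = 0.6240;  z = -0.4892 or 0.2372 → z<0 root = -0.4892
x = -0.1290, y = 0.1578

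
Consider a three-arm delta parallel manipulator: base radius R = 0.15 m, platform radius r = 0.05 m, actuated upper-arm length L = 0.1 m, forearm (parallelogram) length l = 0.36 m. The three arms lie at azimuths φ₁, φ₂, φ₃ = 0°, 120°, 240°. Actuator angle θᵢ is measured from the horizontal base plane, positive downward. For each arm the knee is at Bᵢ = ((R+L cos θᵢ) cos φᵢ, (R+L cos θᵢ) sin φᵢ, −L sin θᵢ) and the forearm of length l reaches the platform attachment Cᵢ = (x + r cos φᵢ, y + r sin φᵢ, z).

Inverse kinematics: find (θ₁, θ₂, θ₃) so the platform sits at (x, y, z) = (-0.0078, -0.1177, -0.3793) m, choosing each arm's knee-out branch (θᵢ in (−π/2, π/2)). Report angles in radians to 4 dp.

arm 1 (φ=0.0°): x'=-0.0078, y'=-0.1177
  e−x'=0.1078;  (l²−L²−(e−x')²−y'²−z²)/2L = -0.2487
  θ1 = atan2(B,A) + arccos(C/0.3943) = 0.9594
φ2=120.0° → target in arm frame (-0.0980, 0.0656)
  e−x'=0.1980;  (l²−L²−(e−x')²−y'²−z²)/2L = -0.3389
  √(A²+B²)=0.4279;  θ2 = -1.0896+2.4851 ≈ 1.3955
arm 3 (φ=240.0°): x'=0.1058, y'=0.0521
  e−x'=-0.0058;  (l²−L²−(e−x')²−y'²−z²)/2L = -0.1351
  √(A²+B²)=0.3793;  θ3 = -1.5862+1.9349 ≈ 0.3487

θ₁ = 0.9594, θ₂ = 1.3955, θ₃ = 0.3487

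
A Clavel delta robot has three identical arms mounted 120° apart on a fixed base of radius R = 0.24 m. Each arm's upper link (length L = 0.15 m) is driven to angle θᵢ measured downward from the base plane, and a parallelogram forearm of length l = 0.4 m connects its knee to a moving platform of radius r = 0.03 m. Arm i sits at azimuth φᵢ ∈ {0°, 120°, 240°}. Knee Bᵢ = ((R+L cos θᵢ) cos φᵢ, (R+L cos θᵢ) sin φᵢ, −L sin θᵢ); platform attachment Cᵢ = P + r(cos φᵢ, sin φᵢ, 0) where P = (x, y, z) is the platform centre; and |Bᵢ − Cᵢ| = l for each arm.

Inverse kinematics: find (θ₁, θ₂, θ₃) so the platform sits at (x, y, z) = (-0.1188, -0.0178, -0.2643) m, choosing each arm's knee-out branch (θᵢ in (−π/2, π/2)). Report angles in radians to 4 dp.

φ1=0.0° → target in arm frame (-0.1188, -0.0178)
  A cos θ + B sin θ = C:  0.3288·cos θ + -0.2643·sin θ = -0.1359
  θ1 = atan2(B,A) + arccos(C/0.4219) = 1.2218
rotate P by −φ2: (0.0440, 0.1118, -0.2643)
  A=0.1660, B=-0.2643, C=(l²−L²−A²−y'²−z²)/(2L)=0.0920
  √(A²+B²)=0.3121;  θ2 = -1.0099+1.2717 ≈ 0.2618
φ3=240.0° → target in arm frame (0.0748, -0.0940)
  A cos θ + B sin θ = C:  0.1352·cos θ + -0.2643·sin θ = 0.1351
  γ=atan2(-0.2643,0.1352)=-1.0980;  ψ=arccos(0.4552)=1.0982;  θ3=γ+ψ≈0.0002

θ₁ = 1.2218, θ₂ = 0.2618, θ₃ = 0.0002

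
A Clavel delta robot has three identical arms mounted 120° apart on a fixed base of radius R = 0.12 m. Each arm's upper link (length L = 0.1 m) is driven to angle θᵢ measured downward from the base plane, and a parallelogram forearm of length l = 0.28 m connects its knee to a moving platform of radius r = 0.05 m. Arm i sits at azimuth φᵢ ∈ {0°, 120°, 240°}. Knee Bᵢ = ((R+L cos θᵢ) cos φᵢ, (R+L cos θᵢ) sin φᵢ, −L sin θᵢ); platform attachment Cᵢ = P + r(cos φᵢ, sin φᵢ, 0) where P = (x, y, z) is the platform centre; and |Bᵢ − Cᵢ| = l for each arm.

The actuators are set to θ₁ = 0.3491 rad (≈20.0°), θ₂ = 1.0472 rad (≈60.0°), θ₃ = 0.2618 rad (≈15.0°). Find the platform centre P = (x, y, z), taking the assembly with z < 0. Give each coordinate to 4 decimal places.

arm 1 at φ=0.0°: e+L cos θ1 = 0.1640;  S1 = (0.1640, 0.0000, -0.0342)
S2 = (0.1200·cos120.0°, 0.1200·sin120.0°, -0.0866) = (-0.0600, 0.1039, -0.0866)
φ3=240.0°: virtual centre (-0.0833, -0.1443, -0.0259), radius l
|S₂|²−|S₁|² = -0.0062;  |S₃|²−|S₁|² = 0.0004
plane₁₂: -0.4479x+0.2078y+-0.1048z = -0.0062
Cramer: x(z) = 0.0073-0.1154z;  y(z) = -0.0138+0.2555z
quadratic in z: (1.0786)z²+(0.0975)z+(-0.0525)=0, √Δ=0.4858 → z ∈ {-0.2704, 0.1800}; z = -0.2704 (taking z<0)
x = 0.0385, y = -0.0829

(0.0385, -0.0829, -0.2704)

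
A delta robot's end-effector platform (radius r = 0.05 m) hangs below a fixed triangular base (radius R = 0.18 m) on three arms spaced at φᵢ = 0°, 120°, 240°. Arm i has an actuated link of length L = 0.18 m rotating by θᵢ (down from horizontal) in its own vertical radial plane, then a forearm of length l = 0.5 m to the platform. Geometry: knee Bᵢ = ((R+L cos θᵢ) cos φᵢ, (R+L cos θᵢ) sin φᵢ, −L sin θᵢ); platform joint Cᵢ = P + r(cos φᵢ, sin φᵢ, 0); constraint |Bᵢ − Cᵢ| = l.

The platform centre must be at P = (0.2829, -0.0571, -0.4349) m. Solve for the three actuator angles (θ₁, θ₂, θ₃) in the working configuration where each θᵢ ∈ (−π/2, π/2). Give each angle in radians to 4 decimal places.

θ₁ = -0.3491, θ₂ = 1.3092, θ₃ = 1.0473

φ1=0.0° → target in arm frame (0.2829, -0.0571)
  e−x'=-0.1529;  (l²−L²−(e−x')²−y'²−z²)/2L = 0.0051
  γ=atan2(-0.4349,-0.1529)=-1.9089;  ψ=arccos(0.0110)=1.5598;  θ1=γ+ψ≈-0.3491
rotate P by −φ2: (-0.1909, -0.2164, -0.4349)
  A=0.3209, B=-0.4349, C=(l²−L²−A²−y'²−z²)/(2L)=-0.3371
  √(A²+B²)=0.5405;  θ2 = -0.9351+2.2443 ≈ 1.3092
arm 3 (φ=240.0°): x'=-0.0920, y'=0.2735
  A=0.2220, B=-0.4349, C=(l²−L²−A²−y'²−z²)/(2L)=-0.2657
  √(A²+B²)=0.4883;  θ3 = -1.0988+2.1462 ≈ 1.0473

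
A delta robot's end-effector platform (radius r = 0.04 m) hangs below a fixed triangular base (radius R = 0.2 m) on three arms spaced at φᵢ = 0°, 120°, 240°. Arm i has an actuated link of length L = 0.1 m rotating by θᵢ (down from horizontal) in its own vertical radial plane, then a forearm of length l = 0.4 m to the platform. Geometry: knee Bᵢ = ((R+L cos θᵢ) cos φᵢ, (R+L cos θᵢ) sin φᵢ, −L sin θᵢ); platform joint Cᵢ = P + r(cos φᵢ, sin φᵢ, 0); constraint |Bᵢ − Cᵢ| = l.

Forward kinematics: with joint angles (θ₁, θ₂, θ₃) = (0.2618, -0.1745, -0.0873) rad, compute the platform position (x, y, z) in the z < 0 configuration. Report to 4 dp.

φ1=0.0°: virtual centre (0.2566, 0.0000, -0.0259), radius l
φ2=120.0°: virtual centre (-0.1292, 0.2239, 0.0174), radius l
centre 3 = (0.2596·cos240.0°, 0.2596·sin240.0°, 0.0087) = (-0.1298, -0.2248, 0.0087)
subtract pairs → two planes through P
[-0.7717 0.4477 0.0865]·P = 0.0006;  [-0.7728 -0.4497 0.0692]·P = 0.0010
det = 0.6930;  x = -0.0010+0.1008z,  y = -0.0004+-0.0194z
into |P−centre ₁|² = l²: 1.0105z² + -0.0002z + -0.0930 = 0;  Δ = 0.3758;  z = -0.3032 or 0.3034 → z<0 root = -0.3032
x = -0.0316, y = 0.0055

(-0.0316, 0.0055, -0.3032)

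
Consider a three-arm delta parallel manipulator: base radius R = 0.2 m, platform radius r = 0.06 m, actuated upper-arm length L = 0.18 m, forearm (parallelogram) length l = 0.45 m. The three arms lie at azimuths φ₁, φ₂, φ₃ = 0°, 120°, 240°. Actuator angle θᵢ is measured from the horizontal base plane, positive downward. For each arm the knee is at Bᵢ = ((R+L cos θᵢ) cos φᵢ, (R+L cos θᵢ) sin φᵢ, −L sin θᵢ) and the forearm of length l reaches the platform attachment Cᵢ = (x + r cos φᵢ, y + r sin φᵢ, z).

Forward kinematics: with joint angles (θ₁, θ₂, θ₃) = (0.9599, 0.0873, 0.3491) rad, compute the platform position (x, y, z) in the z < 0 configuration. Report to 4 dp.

(-0.1315, 0.0346, -0.3941)

S1 = (0.2432·cos0.0°, 0.2432·sin0.0°, -0.1474) = (0.2432, 0.0000, -0.1474)
S2 = (0.3193·cos120.0°, 0.3193·sin120.0°, -0.0157) = (-0.1597, 0.2765, -0.0157)
arm 3 at φ=240.0°: (R−r)+L cos θ3 = 0.3091;  S3 = (-0.1546, -0.2677, -0.0616)
eliminate P² terms by subtracting sphere 1 from 2 and 3
plane₁₂: -0.8058x+0.5531y+0.2635z = 0.0213
det = 0.8715;  x = -0.0248+0.2709z,  y = 0.0024+-0.0818z
quadratic in z: (1.0801)z²+(0.1493)z+(-0.1089)=0, √Δ=0.7020 → z ∈ {-0.3941, 0.2559}; z = -0.3941 (taking z<0)
x = -0.1315, y = 0.0346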